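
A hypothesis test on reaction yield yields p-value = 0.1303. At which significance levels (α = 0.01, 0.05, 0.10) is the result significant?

p = 0.1303. Not significant at any of the given levels.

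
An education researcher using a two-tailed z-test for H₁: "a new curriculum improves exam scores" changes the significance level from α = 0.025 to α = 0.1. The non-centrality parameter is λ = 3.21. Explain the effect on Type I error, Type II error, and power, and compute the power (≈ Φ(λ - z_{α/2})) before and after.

Increasing α from 0.025 to 0.1:
• Type I error rate increases (α is the Type I rate by definition).
• Critical value moves from z_{α/2} = 2.241 to 1.645, so power = Φ(λ - z_{α/2}) goes from Φ(3.21 - 2.241) = 0.834 to Φ(3.21 - 1.645) = 0.941.
• Type II error rate β = 1 - power therefore decreases (0.166 → 0.059).
Appropriate when false negatives are costly — here, keeping the old curriculum when the new one would have helped students.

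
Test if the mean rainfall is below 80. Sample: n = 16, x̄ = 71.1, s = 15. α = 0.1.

t = (71.1 - 80)/(15/√16) = -2.373, df = 15. Critical t = -1.341. Reject H₀.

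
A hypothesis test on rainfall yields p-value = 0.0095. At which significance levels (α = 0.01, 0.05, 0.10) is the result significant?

p = 0.0095. Significant at: α = 0.01, 0.05, 0.1.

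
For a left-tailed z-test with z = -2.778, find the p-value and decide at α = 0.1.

p = P(Z < -2.778) = Φ(-2.778) ≈ 0.0027. Since p < 0.1, reject H₀ (significant) at α = 0.1.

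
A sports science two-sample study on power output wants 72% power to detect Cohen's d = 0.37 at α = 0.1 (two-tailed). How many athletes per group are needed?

z_{α/2} = 1.645, z_β = Φ⁻¹(0.72) = 0.583. For small effect (d = 0.37): n per group = 2(z_{α/2} + z_β)²/d² = 2(1.645 + 0.583)²/0.37² = 72.5 → 73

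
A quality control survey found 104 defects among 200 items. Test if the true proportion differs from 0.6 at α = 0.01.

p̂ = 0.52, p₀ = 0.6. z = (p̂ - p₀)/√(p₀(1-p₀)/n) = -2.309. Critical: ±2.576. Fail to reject H₀.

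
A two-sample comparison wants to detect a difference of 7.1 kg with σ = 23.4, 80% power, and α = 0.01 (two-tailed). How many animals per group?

n per group = 2(z_α/2 + z_β)²σ²/d² = 2×(2.576 + 0.84)²×23.4²/7.1² = 253.5 → n = 254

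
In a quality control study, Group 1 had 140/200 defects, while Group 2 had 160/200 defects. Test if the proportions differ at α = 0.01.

p̂₁ = 0.7, p̂₂ = 0.8, pooled p̂ = 0.75. z = -2.309. Critical: ±2.576. Fail to reject H₀.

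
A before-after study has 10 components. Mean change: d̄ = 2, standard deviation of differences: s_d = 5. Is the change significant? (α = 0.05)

t = d̄/(s_d/√n) = 2/(5/√10) = 1.265. df = 9, critical t = ±2.262. Fail to reject H₀.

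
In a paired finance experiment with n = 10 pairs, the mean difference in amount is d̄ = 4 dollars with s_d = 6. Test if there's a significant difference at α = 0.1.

t = d̄/(s_d/√n) = 4/(6/√10) = 2.108. df = 9, critical t = ±1.833. Reject H₀.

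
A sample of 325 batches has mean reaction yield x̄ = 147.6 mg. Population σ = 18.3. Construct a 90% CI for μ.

CI = x̄ ± z*(σ/√n) = 147.6 ± 1.645(18.3/√325) = 147.6 ± 1.67 = (145.93, 149.27)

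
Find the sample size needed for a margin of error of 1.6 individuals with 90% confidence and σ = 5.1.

n = (z*σ/E)² = (1.645×5.1/1.6)² = 27.5 → n = 28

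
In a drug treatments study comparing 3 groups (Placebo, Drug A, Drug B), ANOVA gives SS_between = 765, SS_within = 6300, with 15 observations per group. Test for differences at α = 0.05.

df_between = 2, df_within = 42. F = MS_between/MS_within = 382.5/150.0 = 2.55. F_crit ≈ 3.22. Fail to reject H₀.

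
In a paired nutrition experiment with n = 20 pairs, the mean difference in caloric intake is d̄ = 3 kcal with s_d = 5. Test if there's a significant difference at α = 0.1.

t = d̄/(s_d/√n) = 3/(5/√20) = 2.683. df = 19, critical t = ±1.729. Reject H₀.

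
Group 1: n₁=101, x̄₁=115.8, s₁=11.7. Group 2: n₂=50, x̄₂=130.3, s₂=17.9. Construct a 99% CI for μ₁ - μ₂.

Difference = -14.5. SE = √(11.7²/101 + 17.9²/50) = 2.786. CI = (-21.68, -7.32)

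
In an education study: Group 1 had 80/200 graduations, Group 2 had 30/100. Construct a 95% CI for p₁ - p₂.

p̂₁ = 0.4, p̂₂ = 0.3. Difference = 0.1. CI = (-0.013, 0.213)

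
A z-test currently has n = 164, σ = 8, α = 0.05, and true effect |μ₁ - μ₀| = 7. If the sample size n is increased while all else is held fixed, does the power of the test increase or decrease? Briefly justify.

Power increases: a larger n shrinks the standard error σ/√n, moving the sampling distribution under H₁ further from the critical value.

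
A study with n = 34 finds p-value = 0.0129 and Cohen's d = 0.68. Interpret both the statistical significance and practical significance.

Statistically significant (p = 0.0129 < 0.05). Cohen's d = 0.68 indicates a medium effect size. Both statistical and practical significance should be considered.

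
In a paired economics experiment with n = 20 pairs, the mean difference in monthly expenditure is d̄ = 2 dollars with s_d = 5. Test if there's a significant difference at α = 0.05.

t = d̄/(s_d/√n) = 2/(5/√20) = 1.789. df = 19, critical t = ±2.093. Fail to reject H₀.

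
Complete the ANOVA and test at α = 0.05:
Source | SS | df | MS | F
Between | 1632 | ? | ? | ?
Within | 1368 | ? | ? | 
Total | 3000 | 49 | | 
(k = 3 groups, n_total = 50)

df_between = 2, df_within = 47. MS_between = 816.0, MS_within = 29.11. F = 28.035, F_crit ≈ 3.195. Reject H₀.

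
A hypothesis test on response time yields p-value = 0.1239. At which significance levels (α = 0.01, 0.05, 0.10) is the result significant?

p = 0.1239. Not significant at any of the given levels.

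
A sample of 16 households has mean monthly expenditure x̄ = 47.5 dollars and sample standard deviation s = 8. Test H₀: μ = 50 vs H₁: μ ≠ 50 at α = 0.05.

t = (x̄ - μ₀)/(s/√n) = (47.5 - 50)/(8/√16) = -1.25. df = 15, critical t = ±2.131. Fail to reject H₀.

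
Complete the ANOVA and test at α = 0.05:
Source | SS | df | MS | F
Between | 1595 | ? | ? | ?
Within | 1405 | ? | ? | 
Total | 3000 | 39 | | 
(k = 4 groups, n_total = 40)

df_between = 3, df_within = 36. MS_between = 531.67, MS_within = 39.03. F = 13.623, F_crit ≈ 2.866. Reject H₀.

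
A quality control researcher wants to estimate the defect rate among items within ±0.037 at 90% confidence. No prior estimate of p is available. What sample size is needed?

Conservative approach: use p = 0.5 (maximizes p(1-p) = 0.25). n = z²(0.25)/E² = 1.645²×0.25/0.037² = 494.2 → n = 495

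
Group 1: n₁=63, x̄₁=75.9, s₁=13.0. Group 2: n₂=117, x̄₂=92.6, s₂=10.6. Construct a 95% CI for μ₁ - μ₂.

Difference = -16.7. SE = √(13.0²/63 + 10.6²/117) = 1.909. CI = (-20.44, -12.96)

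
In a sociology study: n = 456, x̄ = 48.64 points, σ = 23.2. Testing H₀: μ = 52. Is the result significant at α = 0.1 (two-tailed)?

z = (48.64 - 52)/(23.2/√456) = -3.093. Since |z| > 1.645, significant at α = 0.1.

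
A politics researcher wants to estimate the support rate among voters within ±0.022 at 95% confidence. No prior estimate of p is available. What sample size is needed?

Conservative approach: use p = 0.5 (maximizes p(1-p) = 0.25). n = z²(0.25)/E² = 1.96²×0.25/0.022² = 1984.3 → n = 1985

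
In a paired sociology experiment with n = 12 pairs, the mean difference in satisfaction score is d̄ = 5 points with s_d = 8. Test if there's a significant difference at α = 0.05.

t = d̄/(s_d/√n) = 5/(8/√12) = 2.165. df = 11, critical t = ±2.201. Fail to reject H₀.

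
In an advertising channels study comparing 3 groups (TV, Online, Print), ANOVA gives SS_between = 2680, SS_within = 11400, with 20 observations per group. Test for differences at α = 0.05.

df_between = 2, df_within = 57. F = MS_between/MS_within = 1340.0/200.0 = 6.7. F_crit ≈ 3.159. Reject H₀. At least one mean differs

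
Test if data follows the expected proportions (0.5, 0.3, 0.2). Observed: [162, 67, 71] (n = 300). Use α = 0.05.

Expected: [150.0, 90.0, 60.0]. χ² = 8.854. df = 2, critical = 5.991. Reject H₀.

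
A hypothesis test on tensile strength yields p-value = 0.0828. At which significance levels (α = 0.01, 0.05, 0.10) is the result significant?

p = 0.0828. Significant at: α = 0.1.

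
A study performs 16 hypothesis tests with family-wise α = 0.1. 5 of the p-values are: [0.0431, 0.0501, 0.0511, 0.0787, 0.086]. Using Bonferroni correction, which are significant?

Bonferroni α = 0.1/16 = 0.00625. None of the given p-values are significant.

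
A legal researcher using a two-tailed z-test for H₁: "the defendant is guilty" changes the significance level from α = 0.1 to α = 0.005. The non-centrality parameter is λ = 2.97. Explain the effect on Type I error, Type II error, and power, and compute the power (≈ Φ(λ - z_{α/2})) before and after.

Decreasing α from 0.1 to 0.005:
• Type I error rate decreases (α is the Type I rate by definition).
• Critical value moves from z_{α/2} = 1.645 to 2.807, so power = Φ(λ - z_{α/2}) goes from Φ(2.97 - 1.645) = 0.907 to Φ(2.97 - 2.807) = 0.565.
• Type II error rate β = 1 - power therefore increases (0.093 → 0.435).
Appropriate when false positives are costly — here, convicting an innocent person.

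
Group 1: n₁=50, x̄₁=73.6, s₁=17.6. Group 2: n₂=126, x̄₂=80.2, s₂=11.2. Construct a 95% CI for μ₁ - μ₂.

Difference = -6.6. SE = √(17.6²/50 + 11.2²/126) = 2.682. CI = (-11.86, -1.34)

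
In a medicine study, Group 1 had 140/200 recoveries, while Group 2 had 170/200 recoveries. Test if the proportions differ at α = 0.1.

p̂₁ = 0.7, p̂₂ = 0.85, pooled p̂ = 0.775. z = -3.592. Critical: ±1.645. Reject H₀.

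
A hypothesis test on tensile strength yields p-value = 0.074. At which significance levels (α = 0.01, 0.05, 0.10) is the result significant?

p = 0.074. Significant at: α = 0.1.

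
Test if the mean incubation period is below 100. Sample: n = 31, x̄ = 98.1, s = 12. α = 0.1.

t = (98.1 - 100)/(12/√31) = -0.882, df = 30. Critical t = -1.31. Fail to reject H₀.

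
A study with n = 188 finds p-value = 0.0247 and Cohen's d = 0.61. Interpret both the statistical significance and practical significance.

Statistically significant (p = 0.0247 < 0.05). Cohen's d = 0.61 indicates a medium effect size. Both statistical and practical significance should be considered.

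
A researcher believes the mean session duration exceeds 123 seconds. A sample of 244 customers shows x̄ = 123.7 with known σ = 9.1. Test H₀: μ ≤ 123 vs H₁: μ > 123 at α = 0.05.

z = 1.202. Critical value: 1.645. Fail to reject H₀.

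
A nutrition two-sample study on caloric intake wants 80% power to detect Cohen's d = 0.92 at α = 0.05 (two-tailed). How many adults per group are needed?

z_{α/2} = 1.96, z_β = Φ⁻¹(0.8) = 0.842. For large effect (d = 0.92): n per group = 2(z_{α/2} + z_β)²/d² = 2(1.96 + 0.842)²/0.92² = 18.6 → 19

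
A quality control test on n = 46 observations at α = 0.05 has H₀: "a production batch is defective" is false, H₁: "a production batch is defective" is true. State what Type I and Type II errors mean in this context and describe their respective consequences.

Type I (false positive): concluding that a production batch is defective when it is not — scrapping a good batch — wasted material and cost for no reason. Type II (false negative): failing to conclude that a production batch is defective when it is — shipping a defective batch — faulty products reach customers. Which is costlier depends on domain priorities and is a judgement call rather than a statistical fact.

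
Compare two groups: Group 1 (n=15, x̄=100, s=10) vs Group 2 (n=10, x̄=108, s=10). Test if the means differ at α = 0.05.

Pooled sp = 10.0. t = -1.96, df = 23. Critical t = ±2.069. Fail to reject H₀.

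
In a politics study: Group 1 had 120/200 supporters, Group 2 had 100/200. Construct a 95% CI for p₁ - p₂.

p̂₁ = 0.6, p̂₂ = 0.5. Difference = 0.1. CI = (0.003, 0.197)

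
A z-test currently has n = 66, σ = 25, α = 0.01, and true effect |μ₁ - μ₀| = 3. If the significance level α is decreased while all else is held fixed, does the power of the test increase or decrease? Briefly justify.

Power decreases: a smaller α raises the critical value, so less of the H₁ sampling distribution falls in the rejection region.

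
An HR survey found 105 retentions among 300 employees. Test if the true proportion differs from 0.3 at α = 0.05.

p̂ = 0.35, p₀ = 0.3. z = (p̂ - p₀)/√(p₀(1-p₀)/n) = 1.89. Critical: ±1.96. Fail to reject H₀.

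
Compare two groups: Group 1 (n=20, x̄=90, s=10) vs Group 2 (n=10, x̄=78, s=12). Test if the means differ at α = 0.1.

Pooled sp = 10.68. t = 2.9, df = 28. Critical t = ±1.701. Reject H₀.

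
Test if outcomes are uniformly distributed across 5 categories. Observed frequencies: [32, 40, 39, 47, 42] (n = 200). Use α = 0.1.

Expected = 40 each. χ² = Σ(O-E)²/E = 2.95. df = 4, critical value = 7.779. Fail to reject H₀.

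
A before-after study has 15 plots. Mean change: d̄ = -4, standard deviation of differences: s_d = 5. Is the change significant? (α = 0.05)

t = d̄/(s_d/√n) = -4/(5/√15) = -3.098. df = 14, critical t = ±2.145. Reject H₀.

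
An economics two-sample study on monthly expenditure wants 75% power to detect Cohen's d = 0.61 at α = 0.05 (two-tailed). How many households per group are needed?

z_{α/2} = 1.96, z_β = Φ⁻¹(0.75) = 0.674. For medium effect (d = 0.61): n per group = 2(z_{α/2} + z_β)²/d² = 2(1.96 + 0.674)²/0.61² = 37.3 → 38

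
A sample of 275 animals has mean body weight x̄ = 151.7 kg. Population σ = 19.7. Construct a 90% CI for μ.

CI = x̄ ± z*(σ/√n) = 151.7 ± 1.645(19.7/√275) = 151.7 ± 1.95 = (149.75, 153.65)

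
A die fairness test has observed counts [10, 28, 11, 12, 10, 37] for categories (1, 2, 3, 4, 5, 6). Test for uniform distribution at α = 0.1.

Expected = 18 each. χ² = Σ(O-E)²/E = 37.444. df = 5, critical value = 9.236. Reject H₀.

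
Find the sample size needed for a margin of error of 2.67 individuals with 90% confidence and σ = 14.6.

n = (z*σ/E)² = (1.645×14.6/2.67)² = 80.9 → n = 81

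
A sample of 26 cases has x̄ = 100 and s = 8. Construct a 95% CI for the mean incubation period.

CI = x̄ ± t*(s/√n) = 100 ± 2.06(8/√26) = (96.77, 103.23)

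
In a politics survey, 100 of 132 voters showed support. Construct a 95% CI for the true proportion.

p̂ = 0.758. CI = p̂ ± z*√(p̂(1-p̂)/n) = (0.684, 0.831)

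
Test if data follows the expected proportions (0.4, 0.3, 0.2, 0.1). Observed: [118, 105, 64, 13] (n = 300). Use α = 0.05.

Expected: [120.0, 90.0, 60.0, 30.0]. χ² = 12.433. df = 3, critical = 7.815. Reject H₀.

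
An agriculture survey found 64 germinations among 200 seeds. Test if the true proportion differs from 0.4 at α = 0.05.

p̂ = 0.32, p₀ = 0.4. z = (p̂ - p₀)/√(p₀(1-p₀)/n) = -2.309. Critical: ±1.96. Reject H₀.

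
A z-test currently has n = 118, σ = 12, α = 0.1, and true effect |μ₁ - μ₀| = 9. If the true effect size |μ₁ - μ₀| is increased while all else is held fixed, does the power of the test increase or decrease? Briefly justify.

Power increases: a larger true effect increases the non-centrality λ = |μ₁ - μ₀|/(σ/√n).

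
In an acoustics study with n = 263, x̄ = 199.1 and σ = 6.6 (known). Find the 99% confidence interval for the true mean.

CI = x̄ ± z*(σ/√n) = 199.1 ± 2.576(6.6/√263) = 199.1 ± 1.05 = (198.05, 200.15)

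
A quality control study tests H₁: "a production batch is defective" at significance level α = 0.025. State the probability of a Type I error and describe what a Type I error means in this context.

P(Type I error) = α = 0.025. A Type I error is rejecting H₀ when H₀ is actually true (false positive) — here, concluding that a production batch is defective when in fact this is not the case. Consequence: scrapping a good batch — wasted material and cost for no reason.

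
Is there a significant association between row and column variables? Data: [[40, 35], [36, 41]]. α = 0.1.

χ² = 0.658. df = 1, critical = 2.706. Fail to reject H₀. No evidence of dependence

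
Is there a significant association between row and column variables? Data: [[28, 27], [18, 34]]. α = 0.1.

χ² = 2.895. df = 1, critical = 2.706. Reject H₀. Variables are dependent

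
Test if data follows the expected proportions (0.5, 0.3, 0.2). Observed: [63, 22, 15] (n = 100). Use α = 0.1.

Expected: [50.0, 30.0, 20.0]. χ² = 6.763. df = 2, critical = 4.605. Reject H₀.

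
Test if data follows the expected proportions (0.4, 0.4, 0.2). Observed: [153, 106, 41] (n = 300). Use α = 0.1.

Expected: [120.0, 120.0, 60.0]. χ² = 16.725. df = 2, critical = 4.605. Reject H₀.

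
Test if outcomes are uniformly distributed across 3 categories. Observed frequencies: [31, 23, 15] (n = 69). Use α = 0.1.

Expected = 23 each. χ² = Σ(O-E)²/E = 5.565. df = 2, critical value = 4.605. Reject H₀.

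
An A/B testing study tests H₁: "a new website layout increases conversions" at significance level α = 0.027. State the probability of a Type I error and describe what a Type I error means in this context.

P(Type I error) = α = 0.027. A Type I error is rejecting H₀ when H₀ is actually true (false positive) — here, concluding that a new website layout increases conversions when in fact this is not the case. Consequence: rolling out a layout that doesn't actually help — wasted engineering effort.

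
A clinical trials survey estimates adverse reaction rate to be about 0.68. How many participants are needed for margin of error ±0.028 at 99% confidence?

n = z²p(1-p)/E² = 2.576²×0.68×0.32/0.028² = 1841.8 → n = 1842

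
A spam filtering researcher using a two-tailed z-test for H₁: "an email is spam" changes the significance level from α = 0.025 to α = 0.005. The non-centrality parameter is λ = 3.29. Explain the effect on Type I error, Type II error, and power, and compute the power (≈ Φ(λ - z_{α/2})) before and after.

Decreasing α from 0.025 to 0.005:
• Type I error rate decreases (α is the Type I rate by definition).
• Critical value moves from z_{α/2} = 2.241 to 2.807, so power = Φ(λ - z_{α/2}) goes from Φ(3.29 - 2.241) = 0.853 to Φ(3.29 - 2.807) = 0.685.
• Type II error rate β = 1 - power therefore increases (0.147 → 0.315).
Appropriate when false positives are costly — here, a legitimate email is sent to the spam folder and the user misses it.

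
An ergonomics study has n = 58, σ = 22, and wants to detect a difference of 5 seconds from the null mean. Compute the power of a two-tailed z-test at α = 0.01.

SE = σ/√n = 22/√58 = 2.889. Non-centrality λ = d/SE = 5/2.889 = 1.731. Power ≈ Φ(λ - z_{α/2}) = Φ(1.731 - 2.576) = Φ(-0.845) = 0.199.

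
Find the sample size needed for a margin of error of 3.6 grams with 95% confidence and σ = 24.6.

n = (z*σ/E)² = (1.96×24.6/3.6)² = 179.4 → n = 180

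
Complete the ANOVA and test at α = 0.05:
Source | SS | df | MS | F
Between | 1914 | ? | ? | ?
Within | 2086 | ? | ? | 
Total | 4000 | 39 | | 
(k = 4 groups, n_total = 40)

df_between = 3, df_within = 36. MS_between = 638.0, MS_within = 57.94. F = 11.011, F_crit ≈ 2.866. Reject H₀.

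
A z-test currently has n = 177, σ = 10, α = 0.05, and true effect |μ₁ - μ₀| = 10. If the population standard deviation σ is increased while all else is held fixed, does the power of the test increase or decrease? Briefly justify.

Power decreases: a larger σ inflates the standard error σ/√n, pulling the sampling distribution under H₁ back toward the critical value.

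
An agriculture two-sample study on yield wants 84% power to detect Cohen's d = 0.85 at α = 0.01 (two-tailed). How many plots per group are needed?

z_{α/2} = 2.576, z_β = Φ⁻¹(0.84) = 0.994. For large effect (d = 0.85): n per group = 2(z_{α/2} + z_β)²/d² = 2(2.576 + 0.994)²/0.85² = 35.3 → 36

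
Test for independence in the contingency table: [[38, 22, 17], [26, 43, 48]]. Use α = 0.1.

χ² = 16.263. df = 2, critical = 4.605. Reject H₀. Variables are dependent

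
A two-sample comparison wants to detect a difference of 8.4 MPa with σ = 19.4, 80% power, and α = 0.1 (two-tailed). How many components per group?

n per group = 2(z_α/2 + z_β)²σ²/d² = 2×(1.645 + 0.84)²×19.4²/8.4² = 65.9 → n = 66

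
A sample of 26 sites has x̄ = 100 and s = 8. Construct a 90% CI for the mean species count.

CI = x̄ ± t*(s/√n) = 100 ± 1.708(8/√26) = (97.32, 102.68)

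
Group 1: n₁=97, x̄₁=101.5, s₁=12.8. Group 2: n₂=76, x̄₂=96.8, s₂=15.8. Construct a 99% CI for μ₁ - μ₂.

Difference = 4.7. SE = √(12.8²/97 + 15.8²/76) = 2.23. CI = (-1.05, 10.45)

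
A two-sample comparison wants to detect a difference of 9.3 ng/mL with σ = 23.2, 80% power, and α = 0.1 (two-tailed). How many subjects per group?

n per group = 2(z_α/2 + z_β)²σ²/d² = 2×(1.645 + 0.84)²×23.2²/9.3² = 76.9 → n = 77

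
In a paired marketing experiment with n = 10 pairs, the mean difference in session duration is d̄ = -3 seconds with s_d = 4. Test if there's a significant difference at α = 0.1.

t = d̄/(s_d/√n) = -3/(4/√10) = -2.372. df = 9, critical t = ±1.833. Reject H₀.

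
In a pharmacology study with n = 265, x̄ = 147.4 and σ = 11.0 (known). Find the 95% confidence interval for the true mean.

CI = x̄ ± z*(σ/√n) = 147.4 ± 1.96(11.0/√265) = 147.4 ± 1.32 = (146.08, 148.72)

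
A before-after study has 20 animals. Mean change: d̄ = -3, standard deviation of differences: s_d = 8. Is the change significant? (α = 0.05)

t = d̄/(s_d/√n) = -3/(8/√20) = -1.677. df = 19, critical t = ±2.093. Fail to reject H₀.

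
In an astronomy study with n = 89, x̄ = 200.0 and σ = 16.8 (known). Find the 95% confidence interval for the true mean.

CI = x̄ ± z*(σ/√n) = 200.0 ± 1.96(16.8/√89) = 200.0 ± 3.49 = (196.51, 203.49)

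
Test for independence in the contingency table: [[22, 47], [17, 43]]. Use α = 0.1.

χ² = 0.192. df = 1, critical = 2.706. Fail to reject H₀. No evidence of dependence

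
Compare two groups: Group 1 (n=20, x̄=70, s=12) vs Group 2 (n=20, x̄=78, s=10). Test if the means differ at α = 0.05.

Pooled sp = 11.05. t = -2.29, df = 38. Critical t = ±2.024. Reject H₀.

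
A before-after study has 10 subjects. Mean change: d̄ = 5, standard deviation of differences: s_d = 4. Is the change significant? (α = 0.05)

t = d̄/(s_d/√n) = 5/(4/√10) = 3.953. df = 9, critical t = ±2.262. Reject H₀.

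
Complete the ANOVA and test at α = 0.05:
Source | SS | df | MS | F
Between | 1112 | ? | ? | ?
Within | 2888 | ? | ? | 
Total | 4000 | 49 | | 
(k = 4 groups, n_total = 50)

df_between = 3, df_within = 46. MS_between = 370.67, MS_within = 62.78. F = 5.904, F_crit ≈ 2.807. Reject H₀.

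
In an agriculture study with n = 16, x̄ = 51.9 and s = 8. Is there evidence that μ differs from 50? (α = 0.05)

t = (x̄ - μ₀)/(s/√n) = (51.9 - 50)/(8/√16) = 0.95. df = 15, critical t = ±2.131. Fail to reject H₀.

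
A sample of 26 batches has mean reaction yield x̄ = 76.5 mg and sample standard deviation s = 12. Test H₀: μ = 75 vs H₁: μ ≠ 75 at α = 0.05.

t = (x̄ - μ₀)/(s/√n) = (76.5 - 75)/(12/√26) = 0.637. df = 25, critical t = ±2.06. Fail to reject H₀.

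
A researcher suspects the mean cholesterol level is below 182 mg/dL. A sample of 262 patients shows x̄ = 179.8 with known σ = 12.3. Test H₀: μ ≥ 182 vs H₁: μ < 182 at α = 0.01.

z = -2.895. Critical value: -2.33. Reject H₀.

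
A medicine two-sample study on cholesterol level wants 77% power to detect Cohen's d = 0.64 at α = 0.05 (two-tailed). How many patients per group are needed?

z_{α/2} = 1.96, z_β = Φ⁻¹(0.77) = 0.739. For medium effect (d = 0.64): n per group = 2(z_{α/2} + z_β)²/d² = 2(1.96 + 0.739)²/0.64² = 35.6 → 36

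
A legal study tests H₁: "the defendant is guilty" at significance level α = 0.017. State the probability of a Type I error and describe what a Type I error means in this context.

P(Type I error) = α = 0.017. A Type I error is rejecting H₀ when H₀ is actually true (false positive) — here, concluding that the defendant is guilty when in fact this is not the case. Consequence: convicting an innocent person.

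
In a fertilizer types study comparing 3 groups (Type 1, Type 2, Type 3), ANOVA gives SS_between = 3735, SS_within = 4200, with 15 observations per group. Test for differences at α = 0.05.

df_between = 2, df_within = 42. F = MS_between/MS_within = 1867.5/100.0 = 18.675. F_crit ≈ 3.22. Reject H₀. At least one mean differs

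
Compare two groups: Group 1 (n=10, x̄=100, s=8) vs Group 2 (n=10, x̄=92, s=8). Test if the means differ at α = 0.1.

Pooled sp = 8.0. t = 2.236, df = 18. Critical t = ±1.734. Reject H₀.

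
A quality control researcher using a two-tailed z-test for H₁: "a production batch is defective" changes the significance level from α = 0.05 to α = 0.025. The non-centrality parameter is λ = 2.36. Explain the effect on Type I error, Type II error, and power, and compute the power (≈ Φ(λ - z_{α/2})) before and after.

Decreasing α from 0.05 to 0.025:
• Type I error rate decreases (α is the Type I rate by definition).
• Critical value moves from z_{α/2} = 1.96 to 2.241, so power = Φ(λ - z_{α/2}) goes from Φ(2.36 - 1.96) = 0.655 to Φ(2.36 - 2.241) = 0.547.
• Type II error rate β = 1 - power therefore increases (0.345 → 0.453).
Appropriate when false positives are costly — here, scrapping a good batch — wasted material and cost for no reason.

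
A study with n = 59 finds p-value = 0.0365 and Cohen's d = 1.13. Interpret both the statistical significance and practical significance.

Statistically significant (p = 0.0365 < 0.05). Cohen's d = 1.13 indicates a large effect size. Both statistical and practical significance should be considered.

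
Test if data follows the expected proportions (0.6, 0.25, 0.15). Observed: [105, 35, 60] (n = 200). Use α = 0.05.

Expected: [120.0, 50.0, 30.0]. χ² = 36.375. df = 2, critical = 5.991. Reject H₀.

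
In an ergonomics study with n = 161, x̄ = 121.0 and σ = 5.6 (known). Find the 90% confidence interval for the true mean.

CI = x̄ ± z*(σ/√n) = 121.0 ± 1.645(5.6/√161) = 121.0 ± 0.73 = (120.27, 121.73)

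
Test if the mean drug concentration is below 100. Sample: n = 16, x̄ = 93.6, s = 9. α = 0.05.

t = (93.6 - 100)/(9/√16) = -2.844, df = 15. Critical t = -1.753. Reject H₀.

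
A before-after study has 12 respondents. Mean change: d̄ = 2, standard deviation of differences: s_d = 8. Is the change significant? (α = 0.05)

t = d̄/(s_d/√n) = 2/(8/√12) = 0.866. df = 11, critical t = ±2.201. Fail to reject H₀.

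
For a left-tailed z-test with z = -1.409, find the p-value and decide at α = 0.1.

p = P(Z < -1.409) = Φ(-1.409) ≈ 0.0794. Since p < 0.1, reject H₀ (significant) at α = 0.1.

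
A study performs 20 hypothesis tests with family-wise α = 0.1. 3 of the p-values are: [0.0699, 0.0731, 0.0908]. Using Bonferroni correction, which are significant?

Bonferroni α = 0.1/20 = 0.005. None of the given p-values are significant.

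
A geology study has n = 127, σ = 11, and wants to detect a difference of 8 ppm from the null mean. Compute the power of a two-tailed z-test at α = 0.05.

SE = σ/√n = 11/√127 = 0.976. Non-centrality λ = d/SE = 8/0.976 = 8.196. Power ≈ Φ(λ - z_{α/2}) = Φ(8.196 - 1.96) = Φ(6.236) = 1.0.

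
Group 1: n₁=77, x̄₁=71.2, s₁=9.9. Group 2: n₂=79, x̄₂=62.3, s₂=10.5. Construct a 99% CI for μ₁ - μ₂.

Difference = 8.9. SE = √(9.9²/77 + 10.5²/79) = 1.634. CI = (4.69, 13.11)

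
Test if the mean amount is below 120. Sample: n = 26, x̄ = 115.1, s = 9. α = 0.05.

t = (115.1 - 120)/(9/√26) = -2.776, df = 25. Critical t = -1.708. Reject H₀.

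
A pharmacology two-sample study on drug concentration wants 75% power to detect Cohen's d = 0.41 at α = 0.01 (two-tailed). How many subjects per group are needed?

z_{α/2} = 2.576, z_β = Φ⁻¹(0.75) = 0.674. For small effect (d = 0.41): n per group = 2(z_{α/2} + z_β)²/d² = 2(2.576 + 0.674)²/0.41² = 125.7 → 126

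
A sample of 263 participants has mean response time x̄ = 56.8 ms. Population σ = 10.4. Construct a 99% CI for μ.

CI = x̄ ± z*(σ/√n) = 56.8 ± 2.576(10.4/√263) = 56.8 ± 1.65 = (55.15, 58.45)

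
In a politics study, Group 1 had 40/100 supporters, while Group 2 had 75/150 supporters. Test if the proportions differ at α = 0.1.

p̂₁ = 0.4, p̂₂ = 0.5, pooled p̂ = 0.46. z = -1.554. Critical: ±1.645. Fail to reject H₀.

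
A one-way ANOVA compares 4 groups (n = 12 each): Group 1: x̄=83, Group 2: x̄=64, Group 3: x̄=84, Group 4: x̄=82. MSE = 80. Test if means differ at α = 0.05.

Grand mean = 78.25. SS_between = 3273.0, MS_between = 1091.0. F = 13.637, F_crit ≈ 2.816. Reject H₀.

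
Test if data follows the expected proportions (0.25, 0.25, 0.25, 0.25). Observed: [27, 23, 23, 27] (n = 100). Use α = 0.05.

Expected: [25.0, 25.0, 25.0, 25.0]. χ² = 0.64. df = 3, critical = 7.815. Fail to reject H₀.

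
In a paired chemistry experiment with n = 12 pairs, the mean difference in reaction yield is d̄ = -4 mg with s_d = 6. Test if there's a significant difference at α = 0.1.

t = d̄/(s_d/√n) = -4/(6/√12) = -2.309. df = 11, critical t = ±1.796. Reject H₀.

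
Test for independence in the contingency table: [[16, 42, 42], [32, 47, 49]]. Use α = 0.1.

χ² = 2.756. df = 2, critical = 4.605. Fail to reject H₀. No evidence of dependence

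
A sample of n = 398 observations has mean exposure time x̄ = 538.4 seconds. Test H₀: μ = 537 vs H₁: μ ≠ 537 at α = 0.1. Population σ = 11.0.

z = (x̄ - μ₀)/(σ/√n) = (538.4 - 537)/(11.0/√398) = 2.539. Critical value: ±1.645. Since |2.539| > 1.645, Reject H₀.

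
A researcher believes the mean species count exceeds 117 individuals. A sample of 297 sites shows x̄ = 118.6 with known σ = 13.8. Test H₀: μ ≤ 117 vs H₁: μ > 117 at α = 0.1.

z = 1.998. Critical value: 1.28. Reject H₀.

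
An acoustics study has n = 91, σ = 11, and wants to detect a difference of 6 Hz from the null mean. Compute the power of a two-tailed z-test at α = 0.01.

SE = σ/√n = 11/√91 = 1.153. Non-centrality λ = d/SE = 6/1.153 = 5.203. Power ≈ Φ(λ - z_{α/2}) = Φ(5.203 - 2.576) = Φ(2.627) = 0.996.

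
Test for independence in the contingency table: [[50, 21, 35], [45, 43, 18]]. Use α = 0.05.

χ² = 13.278. df = 2, critical = 5.991. Reject H₀. Variables are dependent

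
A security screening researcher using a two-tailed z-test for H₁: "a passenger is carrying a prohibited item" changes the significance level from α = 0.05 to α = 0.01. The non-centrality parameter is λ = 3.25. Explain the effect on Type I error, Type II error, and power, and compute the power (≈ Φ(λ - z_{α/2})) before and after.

Decreasing α from 0.05 to 0.01:
• Type I error rate decreases (α is the Type I rate by definition).
• Critical value moves from z_{α/2} = 1.96 to 2.576, so power = Φ(λ - z_{α/2}) goes from Φ(3.25 - 1.96) = 0.901 to Φ(3.25 - 2.576) = 0.75.
• Type II error rate β = 1 - power therefore increases (0.099 → 0.25).
Appropriate when false positives are costly — here, detaining an innocent passenger — delay and inconvenience.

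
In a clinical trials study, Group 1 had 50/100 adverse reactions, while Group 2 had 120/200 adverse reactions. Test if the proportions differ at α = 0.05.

p̂₁ = 0.5, p̂₂ = 0.6, pooled p̂ = 0.567. z = -1.648. Critical: ±1.96. Fail to reject H₀.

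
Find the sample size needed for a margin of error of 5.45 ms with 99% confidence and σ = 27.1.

n = (z*σ/E)² = (2.576×27.1/5.45)² = 164.1 → n = 165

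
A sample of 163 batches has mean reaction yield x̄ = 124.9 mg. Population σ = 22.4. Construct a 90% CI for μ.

CI = x̄ ± z*(σ/√n) = 124.9 ± 1.645(22.4/√163) = 124.9 ± 2.89 = (122.01, 127.79)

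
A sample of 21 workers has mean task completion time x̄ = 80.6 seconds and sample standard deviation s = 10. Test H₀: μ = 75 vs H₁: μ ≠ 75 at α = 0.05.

t = (x̄ - μ₀)/(s/√n) = (80.6 - 75)/(10/√21) = 2.566. df = 20, critical t = ±2.086. Reject H₀.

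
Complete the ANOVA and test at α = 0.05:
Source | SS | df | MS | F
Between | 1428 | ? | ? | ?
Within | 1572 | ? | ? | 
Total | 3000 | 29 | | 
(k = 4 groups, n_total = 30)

df_between = 3, df_within = 26. MS_between = 476.0, MS_within = 60.46. F = 7.873, F_crit ≈ 2.975. Reject H₀.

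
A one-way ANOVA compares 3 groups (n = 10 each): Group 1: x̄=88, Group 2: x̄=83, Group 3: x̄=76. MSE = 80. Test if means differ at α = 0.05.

Grand mean = 82.33. SS_between = 726.67, MS_between = 363.33. F = 4.542, F_crit ≈ 3.354. Reject H₀.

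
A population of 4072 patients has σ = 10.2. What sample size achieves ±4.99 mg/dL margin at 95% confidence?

Without FPC: n₀ = (1.96×10.2/4.99)² = 16.051. With FPC: n = n₀N/(n₀+N-1) = 16.0 → n = 16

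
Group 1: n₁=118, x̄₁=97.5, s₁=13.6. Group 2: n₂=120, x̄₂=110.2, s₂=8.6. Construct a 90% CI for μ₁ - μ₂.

Difference = -12.7. SE = √(13.6²/118 + 8.6²/120) = 1.478. CI = (-15.13, -10.27)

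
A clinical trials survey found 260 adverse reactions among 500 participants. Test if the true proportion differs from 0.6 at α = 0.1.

p̂ = 0.52, p₀ = 0.6. z = (p̂ - p₀)/√(p₀(1-p₀)/n) = -3.651. Critical: ±1.645. Reject H₀.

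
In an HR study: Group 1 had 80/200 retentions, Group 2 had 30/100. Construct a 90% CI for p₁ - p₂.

p̂₁ = 0.4, p̂₂ = 0.3. Difference = 0.1. CI = (0.006, 0.194)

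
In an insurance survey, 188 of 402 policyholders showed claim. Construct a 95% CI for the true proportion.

p̂ = 0.468. CI = p̂ ± z*√(p̂(1-p̂)/n) = (0.419, 0.516)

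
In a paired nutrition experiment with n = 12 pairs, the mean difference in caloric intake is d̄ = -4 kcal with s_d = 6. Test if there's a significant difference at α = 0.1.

t = d̄/(s_d/√n) = -4/(6/√12) = -2.309. df = 11, critical t = ±1.796. Reject H₀.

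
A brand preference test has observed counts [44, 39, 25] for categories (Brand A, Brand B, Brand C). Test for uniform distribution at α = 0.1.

Expected = 36 each. χ² = Σ(O-E)²/E = 5.389. df = 2, critical value = 4.605. Reject H₀.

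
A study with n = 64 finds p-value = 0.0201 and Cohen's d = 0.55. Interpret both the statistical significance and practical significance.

Statistically significant (p = 0.0201 < 0.05). Cohen's d = 0.55 indicates a medium effect size. Both statistical and practical significance should be considered.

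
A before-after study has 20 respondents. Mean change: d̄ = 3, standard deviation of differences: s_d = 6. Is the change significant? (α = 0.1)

t = d̄/(s_d/√n) = 3/(6/√20) = 2.236. df = 19, critical t = ±1.729. Reject H₀.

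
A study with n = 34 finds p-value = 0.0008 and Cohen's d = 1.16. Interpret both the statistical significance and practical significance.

Statistically significant (p = 0.0008 < 0.05). Cohen's d = 1.16 indicates a large effect size. Both statistical and practical significance should be considered.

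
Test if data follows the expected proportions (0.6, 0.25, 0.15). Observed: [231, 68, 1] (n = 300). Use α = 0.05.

Expected: [180.0, 75.0, 45.0]. χ² = 58.126. df = 2, critical = 5.991. Reject H₀.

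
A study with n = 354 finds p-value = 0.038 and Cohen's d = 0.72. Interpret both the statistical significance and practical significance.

Statistically significant (p = 0.038 < 0.05). Cohen's d = 0.72 indicates a medium effect size. Both statistical and practical significance should be considered.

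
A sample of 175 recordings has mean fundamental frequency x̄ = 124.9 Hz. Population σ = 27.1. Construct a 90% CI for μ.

CI = x̄ ± z*(σ/√n) = 124.9 ± 1.645(27.1/√175) = 124.9 ± 3.37 = (121.53, 128.27)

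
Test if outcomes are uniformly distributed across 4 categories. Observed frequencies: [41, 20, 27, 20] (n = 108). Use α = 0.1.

Expected = 27 each. χ² = Σ(O-E)²/E = 10.889. df = 3, critical value = 6.251. Reject H₀.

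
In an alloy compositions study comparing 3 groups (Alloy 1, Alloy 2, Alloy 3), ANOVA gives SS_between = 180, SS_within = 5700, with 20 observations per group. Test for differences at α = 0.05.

df_between = 2, df_within = 57. F = MS_between/MS_within = 90.0/100.0 = 0.9. F_crit ≈ 3.159. Fail to reject H₀.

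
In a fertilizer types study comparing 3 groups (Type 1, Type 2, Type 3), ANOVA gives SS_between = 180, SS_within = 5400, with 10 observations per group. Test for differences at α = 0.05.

df_between = 2, df_within = 27. F = MS_between/MS_within = 90.0/200.0 = 0.45. F_crit ≈ 3.354. Fail to reject H₀.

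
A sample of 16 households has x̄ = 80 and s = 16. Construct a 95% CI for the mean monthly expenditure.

CI = x̄ ± t*(s/√n) = 80 ± 2.131(16/√16) = (71.48, 88.52)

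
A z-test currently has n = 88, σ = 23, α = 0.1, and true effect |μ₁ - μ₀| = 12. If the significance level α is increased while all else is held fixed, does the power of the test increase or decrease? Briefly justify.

Power increases: a larger α lowers the critical value, so more of the H₁ sampling distribution falls in the rejection region.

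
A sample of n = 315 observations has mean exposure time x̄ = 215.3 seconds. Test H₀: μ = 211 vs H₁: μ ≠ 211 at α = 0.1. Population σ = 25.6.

z = (x̄ - μ₀)/(σ/√n) = (215.3 - 211)/(25.6/√315) = 2.981. Critical value: ±1.645. Since |2.981| > 1.645, Reject H₀.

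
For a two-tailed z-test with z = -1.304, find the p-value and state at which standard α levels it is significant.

p = 2·P(Z > |-1.304|) = 2·(1 - Φ(1.304)) ≈ 0.1922. Not significant at any standard level.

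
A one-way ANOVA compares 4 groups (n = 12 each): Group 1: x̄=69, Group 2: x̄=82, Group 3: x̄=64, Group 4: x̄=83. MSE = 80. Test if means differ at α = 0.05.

Grand mean = 74.5. SS_between = 3228.0, MS_between = 1076.0. F = 13.45, F_crit ≈ 2.816. Reject H₀.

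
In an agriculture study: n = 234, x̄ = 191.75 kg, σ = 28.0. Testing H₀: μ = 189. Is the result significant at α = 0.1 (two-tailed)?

z = (191.75 - 189)/(28.0/√234) = 1.502. Since |z| ≤ 1.645, not significant at α = 0.1.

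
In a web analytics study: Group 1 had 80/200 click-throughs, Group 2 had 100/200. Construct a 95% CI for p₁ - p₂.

p̂₁ = 0.4, p̂₂ = 0.5. Difference = -0.1. CI = (-0.197, -0.003)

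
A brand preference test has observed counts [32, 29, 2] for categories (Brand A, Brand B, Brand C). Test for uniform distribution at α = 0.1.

Expected = 21 each. χ² = Σ(O-E)²/E = 26.0. df = 2, critical value = 4.605. Reject H₀.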